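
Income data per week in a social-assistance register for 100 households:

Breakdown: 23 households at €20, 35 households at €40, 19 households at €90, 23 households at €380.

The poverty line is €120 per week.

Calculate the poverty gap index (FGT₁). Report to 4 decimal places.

0.4725

Below z: 23×€20, 35×€40, 19×€90 (q = 77 of N = 100).
Relative gaps: (120−20)/120 = 0.8333 (×23); (120−40)/120 = 0.6667 (×35); (120−90)/120 = 0.2500 (×19).
Σ = 47.250000. Dividing by the full population N = 100 gives P₁ = 0.4725.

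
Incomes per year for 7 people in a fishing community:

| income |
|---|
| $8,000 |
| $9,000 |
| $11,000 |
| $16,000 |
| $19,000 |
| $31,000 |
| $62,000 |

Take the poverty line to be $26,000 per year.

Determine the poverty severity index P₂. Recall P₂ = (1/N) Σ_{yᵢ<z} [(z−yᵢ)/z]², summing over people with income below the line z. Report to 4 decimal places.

0.2086

Below the line: $8,000, $9,000, $11,000, $16,000, $19,000 (q = 5 of N = 7).
Normalized shortfalls: (26000−8000)/26000 = 0.6923; (26000−9000)/26000 = 0.6538; (26000−11000)/26000 = 0.5769; (26000−16000)/26000 = 0.3846; (26000−19000)/26000 = 0.2692.
Squared: 0.4793; 0.4275; 0.3328; 0.1479; 0.0725.
Sum = 1.460059; P₂ = 1.460059 / 7 = 0.2086.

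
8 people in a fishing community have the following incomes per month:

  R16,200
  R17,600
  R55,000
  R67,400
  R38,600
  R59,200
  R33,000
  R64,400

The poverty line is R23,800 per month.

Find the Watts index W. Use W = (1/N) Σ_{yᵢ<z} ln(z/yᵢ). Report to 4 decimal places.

Below z: R16,200, R17,600 (q = 2 of N = 8).
ln(z/y) terms: ln(23800/16200) = 0.3847; ln(23800/17600) = 0.3018.
W = 0.686461 / 8 = 0.0858.

0.0858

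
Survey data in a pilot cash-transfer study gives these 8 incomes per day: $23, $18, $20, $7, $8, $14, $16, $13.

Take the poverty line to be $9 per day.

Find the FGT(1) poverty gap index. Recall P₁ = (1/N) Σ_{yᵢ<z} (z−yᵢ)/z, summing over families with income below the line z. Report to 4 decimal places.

Poor units: $7, $8 (q = 2 of N = 8).
Gap ratios (z−y)/z: (9−7)/9 = 0.2222; (9−8)/9 = 0.1111.
Sum of shortfalls = 0.333333; P₁ averages over all N: 0.333333 / 8 = 0.0417.

0.0417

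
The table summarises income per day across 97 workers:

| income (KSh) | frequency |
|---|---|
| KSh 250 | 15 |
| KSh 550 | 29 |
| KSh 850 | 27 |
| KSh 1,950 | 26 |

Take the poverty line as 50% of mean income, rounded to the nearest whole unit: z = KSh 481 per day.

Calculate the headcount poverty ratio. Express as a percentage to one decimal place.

15 of the 97 workers have income below KSh 481.
H = 15/97 = 15.5%.

15.5%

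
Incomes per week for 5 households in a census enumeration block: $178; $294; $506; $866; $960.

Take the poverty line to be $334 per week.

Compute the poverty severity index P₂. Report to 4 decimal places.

0.0465

Below the line: $178, $294 (q = 2 of N = 5).
Normalized shortfalls: (334−178)/334 = 0.4671; (334−294)/334 = 0.1198.
Squared: 0.2182; 0.0143.
Sum = 0.232493; P₂ = 0.232493 / 5 = 0.0465.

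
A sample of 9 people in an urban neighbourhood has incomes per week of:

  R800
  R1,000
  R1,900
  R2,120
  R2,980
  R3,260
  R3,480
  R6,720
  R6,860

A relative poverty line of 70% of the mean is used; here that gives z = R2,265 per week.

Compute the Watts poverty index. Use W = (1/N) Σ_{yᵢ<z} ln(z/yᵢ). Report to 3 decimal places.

Below the line: R800, R1,000, R1,900, R2,120 (q = 4 of N = 9).
Log gaps: ln(2265/800) = 1.0407; ln(2265/1000) = 0.8176; ln(2265/1900) = 0.1757; ln(2265/2120) = 0.0662.
W = 2.100173 / 9 = 0.233.

0.233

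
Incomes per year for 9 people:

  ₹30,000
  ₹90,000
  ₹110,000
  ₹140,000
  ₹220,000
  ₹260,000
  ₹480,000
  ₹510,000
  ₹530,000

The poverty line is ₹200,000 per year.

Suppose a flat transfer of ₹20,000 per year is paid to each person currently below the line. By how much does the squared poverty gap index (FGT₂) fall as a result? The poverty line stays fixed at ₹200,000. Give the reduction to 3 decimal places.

0.043

Before: below the line — ₹30,000, ₹90,000, ₹110,000, ₹140,000; squared poverty gap index (FGT₂) = 0.14639.
After the ₹20,000 transfer: below the line — ₹50,000, ₹110,000, ₹130,000, ₹160,000; squared poverty gap index (FGT₂) = 0.10306.
Reduction = 0.14639 − 0.10306 = 0.043.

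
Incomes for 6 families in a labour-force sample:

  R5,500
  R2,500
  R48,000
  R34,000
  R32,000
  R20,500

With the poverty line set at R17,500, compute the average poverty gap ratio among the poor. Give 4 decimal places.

Below z: R2,500, R5,500 (q = 2 of N = 6).
Shortfall ratios (z−y)/z: 0.8571, 0.6857; sum = 1.542857.
The income-gap ratio divides by q (the poor only): 1.542857 / 2 = 0.7714.

0.7714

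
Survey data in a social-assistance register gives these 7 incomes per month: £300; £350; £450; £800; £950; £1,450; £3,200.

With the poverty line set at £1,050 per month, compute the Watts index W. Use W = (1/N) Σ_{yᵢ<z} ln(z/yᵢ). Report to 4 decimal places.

Incomes under z: £300, £350, £450, £800, £950 (q = 5 of N = 7).
Log shortfalls: ln(1050/300) = 1.2528; ln(1050/350) = 1.0986; ln(1050/450) = 0.8473; ln(1050/800) = 0.2719; ln(1050/950) = 0.1001.
W = 3.570690 / 7 = 0.5101.

0.5101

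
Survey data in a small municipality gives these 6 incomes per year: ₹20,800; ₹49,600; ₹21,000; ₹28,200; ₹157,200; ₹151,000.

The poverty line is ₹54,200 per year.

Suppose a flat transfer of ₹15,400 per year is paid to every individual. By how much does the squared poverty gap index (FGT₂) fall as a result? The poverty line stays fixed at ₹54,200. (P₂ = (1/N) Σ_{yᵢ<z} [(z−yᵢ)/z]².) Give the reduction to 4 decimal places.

Before: below the line — ₹20,800, ₹21,000, ₹28,200, ₹49,600; squared poverty gap index (FGT₂) = 0.165380.
After the ₹15,400 transfer: below the line — ₹36,200, ₹36,400, ₹43,600; squared poverty gap index (FGT₂) = 0.042733.
Reduction = 0.165380 − 0.042733 = 0.1226.

0.1226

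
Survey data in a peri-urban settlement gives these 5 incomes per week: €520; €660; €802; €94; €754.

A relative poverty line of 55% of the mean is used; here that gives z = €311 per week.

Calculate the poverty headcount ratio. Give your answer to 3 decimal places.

0.200

1 of the 5 workers have income below €311.
H = 1/5 = 0.200.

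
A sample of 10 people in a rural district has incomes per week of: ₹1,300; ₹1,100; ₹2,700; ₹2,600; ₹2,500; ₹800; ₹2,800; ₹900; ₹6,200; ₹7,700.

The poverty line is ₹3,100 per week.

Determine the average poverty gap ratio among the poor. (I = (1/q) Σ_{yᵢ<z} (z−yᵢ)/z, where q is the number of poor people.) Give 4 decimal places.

Poor units: ₹800, ₹900, ₹1,100, ₹1,300, ₹2,500, ₹2,600, ₹2,700, ₹2,800 (q = 8 of N = 10).
Relative gaps: 0.7419, 0.7097, 0.6452, 0.5806, 0.1935, 0.1613, 0.1290, 0.0968; sum = 3.258065.
The income-gap ratio divides by q (the poor only): 3.258065 / 8 = 0.4073.

0.4073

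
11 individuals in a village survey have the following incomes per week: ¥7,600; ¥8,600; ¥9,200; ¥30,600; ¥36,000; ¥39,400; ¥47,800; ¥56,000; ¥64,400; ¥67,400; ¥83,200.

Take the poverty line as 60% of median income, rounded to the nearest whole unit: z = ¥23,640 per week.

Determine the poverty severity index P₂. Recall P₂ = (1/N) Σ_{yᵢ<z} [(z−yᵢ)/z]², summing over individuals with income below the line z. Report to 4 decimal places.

0.1126

Incomes under z: ¥7,600, ¥8,600, ¥9,200 (q = 3 of N = 11).
Gap ratios (z−y)/z: (23640−7600)/23640 = 0.6785; (23640−8600)/23640 = 0.6362; (23640−9200)/23640 = 0.6108.
Squared: 0.4604; 0.4048; 0.3731.
Sum = 1.238252; P₂ = 1.238252 / 11 = 0.1126.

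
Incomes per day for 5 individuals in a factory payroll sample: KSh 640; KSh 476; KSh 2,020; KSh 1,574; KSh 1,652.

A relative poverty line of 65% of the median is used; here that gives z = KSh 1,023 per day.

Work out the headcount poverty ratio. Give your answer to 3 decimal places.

2 of the 5 individuals have income below KSh 1,023.
H = 2/5 = 0.400.

0.400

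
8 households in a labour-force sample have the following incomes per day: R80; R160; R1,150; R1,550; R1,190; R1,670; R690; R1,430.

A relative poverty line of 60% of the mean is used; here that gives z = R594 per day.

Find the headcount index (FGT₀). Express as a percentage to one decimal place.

2 of the 8 households have income below R594.
H = 2/8 = 25.0%.

25.0%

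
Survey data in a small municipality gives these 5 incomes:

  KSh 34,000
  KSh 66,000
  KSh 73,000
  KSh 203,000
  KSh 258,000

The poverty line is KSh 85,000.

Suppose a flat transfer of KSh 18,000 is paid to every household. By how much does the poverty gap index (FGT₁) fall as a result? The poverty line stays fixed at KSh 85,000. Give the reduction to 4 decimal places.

Before: below the line — KSh 34,000, KSh 66,000, KSh 73,000; poverty gap index (FGT₁) = 0.192941.
After the KSh 18,000 transfer: below the line — KSh 52,000, KSh 84,000; poverty gap index (FGT₁) = 0.080000.
Reduction = 0.192941 − 0.080000 = 0.1129.

0.1129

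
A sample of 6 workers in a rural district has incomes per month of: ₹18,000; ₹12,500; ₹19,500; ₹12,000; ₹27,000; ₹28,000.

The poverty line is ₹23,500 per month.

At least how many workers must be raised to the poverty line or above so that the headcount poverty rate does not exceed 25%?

3

Currently q = 4 of N = 6 are below the line (H = 0.667).
A headcount ratio of at most 25% allows at most ⌊0.25 × 6⌋ = 1 poor workers.
So at least 4 − 1 = 3 must be lifted.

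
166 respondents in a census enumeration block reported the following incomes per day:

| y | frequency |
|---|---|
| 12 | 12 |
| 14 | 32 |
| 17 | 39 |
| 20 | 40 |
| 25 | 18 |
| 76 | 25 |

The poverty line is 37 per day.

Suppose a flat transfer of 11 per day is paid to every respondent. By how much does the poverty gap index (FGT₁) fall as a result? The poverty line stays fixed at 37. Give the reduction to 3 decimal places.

Before: below the line — 12×12, 32×14, 39×17, 40×20, 18×25; poverty gap index (FGT₁) = 0.44155.
After the 11 transfer: below the line — 12×23, 32×25, 39×28, 40×31, 18×36; poverty gap index (FGT₁) = 0.18903.
Reduction = 0.44155 − 0.18903 = 0.253.

0.253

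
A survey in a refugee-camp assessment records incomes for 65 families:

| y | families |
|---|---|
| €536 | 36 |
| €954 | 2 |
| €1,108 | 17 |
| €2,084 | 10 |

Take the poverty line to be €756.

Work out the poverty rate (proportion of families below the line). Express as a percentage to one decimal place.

55.4%

36 of the 65 families have income below €756.
H = 36/65 = 55.4%.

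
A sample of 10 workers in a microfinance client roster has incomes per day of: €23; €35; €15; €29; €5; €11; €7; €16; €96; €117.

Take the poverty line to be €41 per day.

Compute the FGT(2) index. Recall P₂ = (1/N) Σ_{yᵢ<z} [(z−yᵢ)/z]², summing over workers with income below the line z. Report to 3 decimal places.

Below z: €5, €7, €11, €15, €16, €23, €29, €35 (q = 8 of N = 10).
Normalized shortfalls: (41−5)/41 = 0.8780; (41−7)/41 = 0.8293; (41−11)/41 = 0.7317; (41−15)/41 = 0.6341; (41−16)/41 = 0.6098; (41−23)/41 = 0.4390; (41−29)/41 = 0.2927; (41−35)/41 = 0.1463.
Squared: 0.7710; 0.6877; 0.5354; 0.4021; 0.3718; 0.1927; 0.0857; 0.0214.
Sum = 3.067817; P₂ = 3.067817 / 10 = 0.307.

0.307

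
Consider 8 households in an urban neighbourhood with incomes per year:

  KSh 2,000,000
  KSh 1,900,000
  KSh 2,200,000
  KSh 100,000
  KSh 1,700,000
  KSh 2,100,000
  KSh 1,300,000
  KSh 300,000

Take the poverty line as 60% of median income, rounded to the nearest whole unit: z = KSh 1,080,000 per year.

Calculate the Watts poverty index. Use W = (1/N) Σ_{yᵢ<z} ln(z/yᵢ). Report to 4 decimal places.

0.4576

Below z: KSh 100,000, KSh 300,000 (q = 2 of N = 8).
Log shortfalls: ln(1080000/100000) = 2.3795; ln(1080000/300000) = 1.2809.
W = 3.660480 / 8 = 0.4576.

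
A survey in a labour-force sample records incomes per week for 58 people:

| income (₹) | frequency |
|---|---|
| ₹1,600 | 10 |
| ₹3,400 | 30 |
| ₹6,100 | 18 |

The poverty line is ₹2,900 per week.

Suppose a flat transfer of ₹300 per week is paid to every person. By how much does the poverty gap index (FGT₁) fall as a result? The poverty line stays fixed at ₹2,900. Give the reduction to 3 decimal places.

0.018

Before: below the line — 10×₹1,600; poverty gap index (FGT₁) = 0.07729.
After the ₹300 transfer: below the line — 10×₹1,900; poverty gap index (FGT₁) = 0.05945.
Reduction = 0.07729 − 0.05945 = 0.018.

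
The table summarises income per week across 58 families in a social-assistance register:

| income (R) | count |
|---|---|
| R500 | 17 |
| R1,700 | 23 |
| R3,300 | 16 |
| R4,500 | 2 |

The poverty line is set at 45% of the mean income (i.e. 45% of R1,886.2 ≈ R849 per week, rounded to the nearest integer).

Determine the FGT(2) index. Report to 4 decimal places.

Below the line: 17×R500 (q = 17 of N = 58).
Normalized shortfalls: (849−500)/849 = 0.4111 (×17).
Squared: 0.1690 (×17).
Sum = 2.872661; P₂ = 2.872661 / 58 = 0.0495.

0.0495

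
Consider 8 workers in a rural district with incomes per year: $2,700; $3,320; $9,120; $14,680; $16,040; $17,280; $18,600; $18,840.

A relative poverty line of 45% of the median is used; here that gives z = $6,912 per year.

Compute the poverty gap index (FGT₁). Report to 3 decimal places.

Below the line: $2,700, $3,320 (q = 2 of N = 8).
Shortfall ratios: (6912−2700)/6912 = 0.6094; (6912−3320)/6912 = 0.5197.
Sum of shortfalls = 1.129051; P₁ averages over all N: 1.129051 / 8 = 0.141.

0.141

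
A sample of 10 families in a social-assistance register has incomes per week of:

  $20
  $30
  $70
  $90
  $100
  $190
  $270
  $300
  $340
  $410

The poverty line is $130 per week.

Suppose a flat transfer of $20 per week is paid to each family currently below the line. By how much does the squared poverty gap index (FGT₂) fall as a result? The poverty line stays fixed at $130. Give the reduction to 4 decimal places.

0.0686

Before: below the line — $20, $30, $70, $90, $100; squared poverty gap index (FGT₂) = 0.166864.
After the $20 transfer: below the line — $40, $50, $90, $110, $120; squared poverty gap index (FGT₂) = 0.098225.
Reduction = 0.166864 − 0.098225 = 0.0686.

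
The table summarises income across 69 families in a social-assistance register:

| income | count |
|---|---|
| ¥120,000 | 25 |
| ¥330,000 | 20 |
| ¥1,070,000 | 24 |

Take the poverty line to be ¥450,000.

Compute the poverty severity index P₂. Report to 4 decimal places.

Below the line: 25×¥120,000, 20×¥330,000 (q = 45 of N = 69).
Normalized shortfalls: (450000−120000)/450000 = 0.7333 (×25); (450000−330000)/450000 = 0.2667 (×20).
Squared: 0.5378 (×25); 0.0711 (×20).
Sum = 14.866667; P₂ = 14.866667 / 69 = 0.2155.

0.2155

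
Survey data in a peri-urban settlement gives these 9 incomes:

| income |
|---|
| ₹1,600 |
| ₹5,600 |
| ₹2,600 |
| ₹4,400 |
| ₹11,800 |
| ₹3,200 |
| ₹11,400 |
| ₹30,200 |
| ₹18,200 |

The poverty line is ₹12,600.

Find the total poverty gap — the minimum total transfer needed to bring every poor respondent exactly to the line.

₹47,600

Below z: ₹1,600, ₹2,600, ₹3,200, ₹4,400, ₹5,600, ₹11,400, ₹11,800 (q = 7 of N = 9).
Individual gaps: 12600−1600 = 11000; 12600−2600 = 10000; 12600−3200 = 9400; 12600−4400 = 8200; 12600−5600 = 7000; 12600−11400 = 1200; 12600−11800 = 800.
Aggregate gap = ₹47,600.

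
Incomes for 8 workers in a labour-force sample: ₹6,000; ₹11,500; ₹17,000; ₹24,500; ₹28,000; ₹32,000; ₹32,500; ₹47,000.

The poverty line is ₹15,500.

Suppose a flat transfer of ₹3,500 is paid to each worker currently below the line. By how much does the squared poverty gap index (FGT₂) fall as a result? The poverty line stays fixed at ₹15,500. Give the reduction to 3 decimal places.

Before: below the line — ₹6,000, ₹11,500; squared poverty gap index (FGT₂) = 0.05528.
After the ₹3,500 transfer: below the line — ₹9,500, ₹15,000; squared poverty gap index (FGT₂) = 0.01886.
Reduction = 0.05528 − 0.01886 = 0.036.

0.036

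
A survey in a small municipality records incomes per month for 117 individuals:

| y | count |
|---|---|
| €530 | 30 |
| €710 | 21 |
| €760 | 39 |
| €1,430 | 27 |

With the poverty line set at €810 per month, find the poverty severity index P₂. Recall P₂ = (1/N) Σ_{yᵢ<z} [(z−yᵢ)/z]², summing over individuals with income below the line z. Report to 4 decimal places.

0.0346

Poor units: 30×€530, 21×€710, 39×€760 (q = 90 of N = 117).
Gap ratios (z−y)/z: (810−530)/810 = 0.3457 (×30); (810−710)/810 = 0.1235 (×21); (810−760)/810 = 0.0617 (×39).
Squared: 0.1195 (×30); 0.0152 (×21); 0.0038 (×39).
Sum = 4.053498; P₂ = 4.053498 / 117 = 0.0346.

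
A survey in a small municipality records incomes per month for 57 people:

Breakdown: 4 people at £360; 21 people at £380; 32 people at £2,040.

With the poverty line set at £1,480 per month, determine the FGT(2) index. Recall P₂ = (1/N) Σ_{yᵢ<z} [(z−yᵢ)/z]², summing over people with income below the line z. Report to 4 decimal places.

Below the line: 4×£360, 21×£380 (q = 25 of N = 57).
Normalized shortfalls: (1480−360)/1480 = 0.7568 (×4); (1480−380)/1480 = 0.7432 (×21).
Squared: 0.5727 (×4); 0.5524 (×21).
Sum = 13.891344; P₂ = 13.891344 / 57 = 0.2437.

0.2437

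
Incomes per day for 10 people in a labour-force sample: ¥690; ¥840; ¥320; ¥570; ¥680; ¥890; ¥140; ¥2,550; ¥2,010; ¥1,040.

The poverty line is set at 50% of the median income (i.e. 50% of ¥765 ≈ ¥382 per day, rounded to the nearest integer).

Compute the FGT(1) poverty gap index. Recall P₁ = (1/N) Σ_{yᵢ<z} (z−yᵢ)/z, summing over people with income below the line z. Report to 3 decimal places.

0.080

Incomes under z: ¥140, ¥320 (q = 2 of N = 10).
Shortfall ratios: (382−140)/382 = 0.6335; (382−320)/382 = 0.1623.
Σ = 0.795812. Dividing by the full population N = 10 gives P₁ = 0.080.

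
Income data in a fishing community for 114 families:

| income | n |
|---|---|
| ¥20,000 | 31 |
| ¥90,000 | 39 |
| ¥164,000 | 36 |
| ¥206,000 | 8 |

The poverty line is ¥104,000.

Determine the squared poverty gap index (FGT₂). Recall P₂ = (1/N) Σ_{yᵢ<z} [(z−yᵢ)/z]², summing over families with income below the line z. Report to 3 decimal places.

0.184

Below the line: 31×¥20,000, 39×¥90,000 (q = 70 of N = 114).
Gap ratios (z−y)/z: (104000−20000)/104000 = 0.8077 (×31); (104000−90000)/104000 = 0.1346 (×39).
Squared: 0.6524 (×31); 0.0181 (×39).
Sum = 20.930104; P₂ = 20.930104 / 114 = 0.184.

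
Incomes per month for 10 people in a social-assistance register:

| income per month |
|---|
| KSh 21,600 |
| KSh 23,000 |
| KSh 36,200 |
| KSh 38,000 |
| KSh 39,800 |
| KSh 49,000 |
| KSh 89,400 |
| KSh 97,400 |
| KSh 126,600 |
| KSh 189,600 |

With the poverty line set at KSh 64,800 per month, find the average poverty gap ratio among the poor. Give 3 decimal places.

Below the line: KSh 21,600, KSh 23,000, KSh 36,200, KSh 38,000, KSh 39,800, KSh 49,000 (q = 6 of N = 10).
Relative gaps: 0.6667, 0.6451, 0.4414, 0.4136, 0.3858, 0.2438; sum = 2.796296.
The income-gap ratio divides by q (the poor only): 2.796296 / 6 = 0.466.

0.466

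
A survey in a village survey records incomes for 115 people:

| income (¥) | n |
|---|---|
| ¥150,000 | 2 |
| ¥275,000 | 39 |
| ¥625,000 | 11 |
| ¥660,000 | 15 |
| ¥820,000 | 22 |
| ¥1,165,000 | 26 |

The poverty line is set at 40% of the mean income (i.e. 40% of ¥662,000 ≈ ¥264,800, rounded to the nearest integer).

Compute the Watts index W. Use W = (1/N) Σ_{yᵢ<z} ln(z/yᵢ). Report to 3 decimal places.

0.010

Incomes under z: 2×¥150,000 (q = 2 of N = 115).
Log shortfalls: ln(264800/150000) = 0.5683 (×2).
W = 1.136679 / 115 = 0.010.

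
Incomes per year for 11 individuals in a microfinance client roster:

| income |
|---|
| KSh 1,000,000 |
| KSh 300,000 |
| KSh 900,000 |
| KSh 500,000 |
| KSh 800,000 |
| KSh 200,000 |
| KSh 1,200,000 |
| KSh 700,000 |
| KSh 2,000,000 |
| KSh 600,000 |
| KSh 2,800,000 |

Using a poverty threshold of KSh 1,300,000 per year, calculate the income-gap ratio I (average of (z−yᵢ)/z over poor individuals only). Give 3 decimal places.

Below the line: KSh 200,000, KSh 300,000, KSh 500,000, KSh 600,000, KSh 700,000, KSh 800,000, KSh 900,000, KSh 1,000,000, KSh 1,200,000 (q = 9 of N = 11).
Relative gaps: 0.8462, 0.7692, 0.6154, 0.5385, 0.4615, 0.3846, 0.3077, 0.2308, 0.0769; sum = 4.230769.
I averages over the q = 9 poor units only: 4.230769 / 9 = 0.470.

0.470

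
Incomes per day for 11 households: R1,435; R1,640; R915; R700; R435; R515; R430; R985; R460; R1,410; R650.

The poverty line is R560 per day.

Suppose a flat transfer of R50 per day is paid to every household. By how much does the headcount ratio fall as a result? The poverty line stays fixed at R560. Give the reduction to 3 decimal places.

Before: below the line — R430, R435, R460, R515; headcount ratio = 0.36364.
After the R50 transfer: below the line — R480, R485, R510; headcount ratio = 0.27273.
Reduction = 0.36364 − 0.27273 = 0.091.

0.091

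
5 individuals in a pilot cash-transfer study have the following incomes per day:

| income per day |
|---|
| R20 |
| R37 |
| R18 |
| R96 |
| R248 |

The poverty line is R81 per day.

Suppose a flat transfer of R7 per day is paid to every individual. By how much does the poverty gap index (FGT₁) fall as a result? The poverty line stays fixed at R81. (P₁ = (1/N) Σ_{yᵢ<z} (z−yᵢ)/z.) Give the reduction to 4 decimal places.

0.0519

Before: below the line — R18, R20, R37; poverty gap index (FGT₁) = 0.414815.
After the R7 transfer: below the line — R25, R27, R44; poverty gap index (FGT₁) = 0.362963.
Reduction = 0.414815 − 0.362963 = 0.0519.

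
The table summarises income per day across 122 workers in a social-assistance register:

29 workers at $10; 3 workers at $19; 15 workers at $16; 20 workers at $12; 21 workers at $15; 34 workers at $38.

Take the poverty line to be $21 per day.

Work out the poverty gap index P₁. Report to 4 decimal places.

Poor units: 29×$10, 20×$12, 21×$15, 15×$16, 3×$19 (q = 88 of N = 122).
Relative gaps: (21−10)/21 = 0.5238 (×29); (21−12)/21 = 0.4286 (×20); (21−15)/21 = 0.2857 (×21); (21−16)/21 = 0.2381 (×15); (21−19)/21 = 0.0952 (×3).
Σ = 33.619048. Dividing by the full population N = 122 gives P₁ = 0.2756.

0.2756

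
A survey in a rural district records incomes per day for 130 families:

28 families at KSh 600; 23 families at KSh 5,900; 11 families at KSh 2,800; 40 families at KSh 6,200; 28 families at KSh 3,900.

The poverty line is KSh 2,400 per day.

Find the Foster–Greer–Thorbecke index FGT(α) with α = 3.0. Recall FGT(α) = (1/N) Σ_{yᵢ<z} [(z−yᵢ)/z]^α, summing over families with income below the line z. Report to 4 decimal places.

Poor units: 28×KSh 600 (q = 28 of N = 130).
Relative gaps: (2400−600)/2400 = 0.7500 (×28).
Raised to α = 3.0: 0.42188 (×28).
Sum = 11.812500; FGT(3.0) = 11.812500 / 130 = 0.0909.

0.0909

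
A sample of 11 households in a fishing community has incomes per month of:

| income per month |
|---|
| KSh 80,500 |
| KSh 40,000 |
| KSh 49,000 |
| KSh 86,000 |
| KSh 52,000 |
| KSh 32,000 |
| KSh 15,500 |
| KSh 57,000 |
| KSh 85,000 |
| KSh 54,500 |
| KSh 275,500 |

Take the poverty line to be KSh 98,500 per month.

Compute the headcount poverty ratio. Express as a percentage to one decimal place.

10 of the 11 households have income below KSh 98,500.
H = 10/11 = 90.9%.

90.9%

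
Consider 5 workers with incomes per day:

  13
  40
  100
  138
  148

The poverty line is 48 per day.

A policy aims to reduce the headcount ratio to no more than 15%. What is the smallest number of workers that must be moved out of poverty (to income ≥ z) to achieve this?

2

2 of the 5 workers are poor, so H = 2/5 = 0.400.
A headcount ratio of at most 15% allows at most ⌊0.15 × 5⌋ = 0 poor workers.
So at least 2 − 0 = 2 must be lifted.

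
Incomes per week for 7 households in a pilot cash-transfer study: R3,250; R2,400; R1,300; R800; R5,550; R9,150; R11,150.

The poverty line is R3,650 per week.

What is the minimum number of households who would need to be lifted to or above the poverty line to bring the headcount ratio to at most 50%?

1

Currently q = 4 of N = 7 are below the line (H = 0.571).
A headcount ratio of at most 50% allows at most ⌊0.50 × 7⌋ = 3 poor households.
So at least 4 − 3 = 1 must be lifted.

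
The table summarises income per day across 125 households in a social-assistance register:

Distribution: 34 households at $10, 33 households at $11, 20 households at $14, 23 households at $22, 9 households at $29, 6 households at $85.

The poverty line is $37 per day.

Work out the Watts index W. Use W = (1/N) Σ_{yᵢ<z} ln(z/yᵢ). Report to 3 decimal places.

Below z: 34×$10, 33×$11, 20×$14, 23×$22, 9×$29 (q = 119 of N = 125).
Log gaps: ln(37/10) = 1.3083 (×34); ln(37/11) = 1.2130 (×33); ln(37/14) = 0.9719 (×20); ln(37/22) = 0.5199 (×23); ln(37/29) = 0.2436 (×9).
W = 118.100009 / 125 = 0.945.

0.945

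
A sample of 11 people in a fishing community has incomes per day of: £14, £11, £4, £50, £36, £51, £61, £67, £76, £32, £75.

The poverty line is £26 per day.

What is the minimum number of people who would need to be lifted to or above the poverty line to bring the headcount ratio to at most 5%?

3

3 of the 11 people are poor, so H = 3/11 = 0.273.
A headcount ratio of at most 5% allows at most ⌊0.05 × 11⌋ = 0 poor people.
So at least 3 − 0 = 3 must be lifted.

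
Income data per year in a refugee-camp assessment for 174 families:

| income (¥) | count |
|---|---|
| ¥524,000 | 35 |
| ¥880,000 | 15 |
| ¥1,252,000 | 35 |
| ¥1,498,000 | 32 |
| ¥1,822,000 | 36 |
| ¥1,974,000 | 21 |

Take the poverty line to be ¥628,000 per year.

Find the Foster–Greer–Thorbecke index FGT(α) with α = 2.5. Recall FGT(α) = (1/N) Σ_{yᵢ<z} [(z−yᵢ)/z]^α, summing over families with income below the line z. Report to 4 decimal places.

0.0022

Below z: 35×¥524,000 (q = 35 of N = 174).
Normalized shortfalls: (628000−524000)/628000 = 0.1656 (×35).
Raised to α = 2.5: 0.01116 (×35).
Sum = 0.390618; FGT(2.5) = 0.390618 / 174 = 0.0022.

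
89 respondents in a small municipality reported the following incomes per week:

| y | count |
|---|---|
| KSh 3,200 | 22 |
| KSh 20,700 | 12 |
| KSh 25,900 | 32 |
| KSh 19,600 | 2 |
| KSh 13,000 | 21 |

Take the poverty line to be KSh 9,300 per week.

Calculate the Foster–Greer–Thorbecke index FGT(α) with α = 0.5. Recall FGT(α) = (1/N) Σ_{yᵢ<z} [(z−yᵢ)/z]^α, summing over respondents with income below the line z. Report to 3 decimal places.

0.200

Below z: 22×KSh 3,200 (q = 22 of N = 89).
Relative gaps: (9300−3200)/9300 = 0.6559 (×22).
Raised to α = 0.5: 0.80989 (×22).
Sum = 17.817474; FGT(0.5) = 17.817474 / 89 = 0.200.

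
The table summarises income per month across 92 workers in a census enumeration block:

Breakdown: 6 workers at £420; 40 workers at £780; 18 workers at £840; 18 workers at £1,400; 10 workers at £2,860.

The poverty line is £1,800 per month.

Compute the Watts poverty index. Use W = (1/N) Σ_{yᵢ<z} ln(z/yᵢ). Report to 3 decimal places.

Incomes under z: 6×£420, 40×£780, 18×£840, 18×£1,400 (q = 82 of N = 92).
Log gaps: ln(1800/420) = 1.4553 (×6); ln(1800/780) = 0.8362 (×40); ln(1800/840) = 0.7621 (×18); ln(1800/1400) = 0.2513 (×18).
W = 60.423825 / 92 = 0.657.

0.657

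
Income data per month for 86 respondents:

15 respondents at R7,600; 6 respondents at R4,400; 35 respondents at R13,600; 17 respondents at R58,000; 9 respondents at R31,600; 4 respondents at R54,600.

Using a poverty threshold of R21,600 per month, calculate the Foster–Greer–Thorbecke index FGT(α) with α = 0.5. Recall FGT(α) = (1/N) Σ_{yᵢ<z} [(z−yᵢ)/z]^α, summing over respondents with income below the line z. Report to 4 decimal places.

Below z: 6×R4,400, 15×R7,600, 35×R13,600 (q = 56 of N = 86).
Relative gaps: (21600−4400)/21600 = 0.7963 (×6); (21600−7600)/21600 = 0.6481 (×15); (21600−13600)/21600 = 0.3704 (×35).
Raised to α = 0.5: 0.89235 (×6); 0.80508 (×15); 0.60858 (×35).
Sum = 38.730595; FGT(0.5) = 38.730595 / 86 = 0.4504.

0.4504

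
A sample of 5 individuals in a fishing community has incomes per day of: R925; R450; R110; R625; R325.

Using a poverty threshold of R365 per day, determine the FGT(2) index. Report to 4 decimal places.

0.1000

Poor units: R110, R325 (q = 2 of N = 5).
Normalized shortfalls: (365−110)/365 = 0.6986; (365−325)/365 = 0.1096.
Squared: 0.4881; 0.0120.
Sum = 0.500094; P₂ = 0.500094 / 5 = 0.1000.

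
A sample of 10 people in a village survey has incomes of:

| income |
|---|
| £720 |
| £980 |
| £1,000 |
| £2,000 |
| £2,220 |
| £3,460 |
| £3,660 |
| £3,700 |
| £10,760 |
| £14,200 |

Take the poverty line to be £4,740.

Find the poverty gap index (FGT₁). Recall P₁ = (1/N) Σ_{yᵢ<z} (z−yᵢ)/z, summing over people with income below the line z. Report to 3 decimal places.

Below z: £720, £980, £1,000, £2,000, £2,220, £3,460, £3,660, £3,700 (q = 8 of N = 10).
Relative gaps: (4740−720)/4740 = 0.8481; (4740−980)/4740 = 0.7932; (4740−1000)/4740 = 0.7890; (4740−2000)/4740 = 0.5781; (4740−2220)/4740 = 0.5316; (4740−3460)/4740 = 0.2700; (4740−3660)/4740 = 0.2278; (4740−3700)/4740 = 0.2194.
Σ = 4.257384. Dividing by the full population N = 10 gives P₁ = 0.426.

0.426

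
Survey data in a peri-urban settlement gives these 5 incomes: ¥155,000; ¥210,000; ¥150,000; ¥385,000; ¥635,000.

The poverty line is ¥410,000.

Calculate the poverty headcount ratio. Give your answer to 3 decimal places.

4 of the 5 workers have income below ¥410,000.
H = 4/5 = 0.800.

0.800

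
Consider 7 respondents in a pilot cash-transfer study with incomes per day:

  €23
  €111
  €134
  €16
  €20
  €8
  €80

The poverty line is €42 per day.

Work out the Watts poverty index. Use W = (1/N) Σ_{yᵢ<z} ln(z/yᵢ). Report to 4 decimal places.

0.5668

Poor units: €8, €16, €20, €23 (q = 4 of N = 7).
ln(z/y) terms: ln(42/8) = 1.6582; ln(42/16) = 0.9651; ln(42/20) = 0.7419; ln(42/23) = 0.6022.
W = 3.967422 / 7 = 0.5668.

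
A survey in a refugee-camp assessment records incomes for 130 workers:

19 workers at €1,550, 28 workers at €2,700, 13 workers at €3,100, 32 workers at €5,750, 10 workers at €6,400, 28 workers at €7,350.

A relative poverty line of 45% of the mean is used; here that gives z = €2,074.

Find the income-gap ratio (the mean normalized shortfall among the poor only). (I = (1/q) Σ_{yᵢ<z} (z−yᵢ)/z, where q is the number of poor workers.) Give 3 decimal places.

0.253

Below the line: 19×€1,550 (q = 19 of N = 130).
Shortfall ratios (z−y)/z: 0.2527 (×19); sum = 4.800386.
I averages over the q = 19 poor units only: 4.800386 / 19 = 0.253.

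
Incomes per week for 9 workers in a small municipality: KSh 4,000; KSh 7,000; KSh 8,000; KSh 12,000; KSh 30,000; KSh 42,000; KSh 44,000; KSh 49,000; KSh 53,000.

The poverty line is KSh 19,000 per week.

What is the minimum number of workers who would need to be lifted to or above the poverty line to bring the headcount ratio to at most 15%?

Currently q = 4 of N = 9 are below the line (H = 0.444).
A headcount ratio of at most 15% allows at most ⌊0.15 × 9⌋ = 1 poor workers.
So at least 4 − 1 = 3 must be lifted.

3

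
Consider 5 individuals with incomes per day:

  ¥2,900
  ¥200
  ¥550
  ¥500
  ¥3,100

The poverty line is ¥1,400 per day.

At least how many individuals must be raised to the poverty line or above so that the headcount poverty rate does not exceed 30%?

3 of the 5 individuals are poor, so H = 3/5 = 0.600.
A headcount ratio of at most 30% allows at most ⌊0.30 × 5⌋ = 1 poor individuals.
So at least 3 − 1 = 2 must be lifted.

2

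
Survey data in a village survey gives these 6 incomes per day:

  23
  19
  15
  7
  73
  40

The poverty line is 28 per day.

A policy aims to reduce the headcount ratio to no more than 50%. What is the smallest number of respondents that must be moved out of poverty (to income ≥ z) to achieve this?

Currently q = 4 of N = 6 are below the line (H = 0.667).
A headcount ratio of at most 50% allows at most ⌊0.50 × 6⌋ = 3 poor respondents.
So at least 4 − 3 = 1 must be lifted.

1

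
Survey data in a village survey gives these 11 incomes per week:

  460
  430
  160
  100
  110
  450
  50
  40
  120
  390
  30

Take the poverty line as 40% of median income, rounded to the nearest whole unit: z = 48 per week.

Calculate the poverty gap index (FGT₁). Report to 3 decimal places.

0.049

Below z: 30, 40 (q = 2 of N = 11).
Normalized shortfalls: (48−30)/48 = 0.3750; (48−40)/48 = 0.1667.
Σ = 0.541667. Dividing by the full population N = 11 gives P₁ = 0.049.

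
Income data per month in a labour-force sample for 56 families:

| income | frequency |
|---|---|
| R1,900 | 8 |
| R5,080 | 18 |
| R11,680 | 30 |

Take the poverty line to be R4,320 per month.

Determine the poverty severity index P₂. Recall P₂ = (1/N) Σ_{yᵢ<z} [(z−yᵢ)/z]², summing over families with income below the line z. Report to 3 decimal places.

Below the line: 8×R1,900 (q = 8 of N = 56).
Shortfall ratios: (4320−1900)/4320 = 0.5602 (×8).
Squared: 0.3138 (×8).
Sum = 2.510460; P₂ = 2.510460 / 56 = 0.045.

0.045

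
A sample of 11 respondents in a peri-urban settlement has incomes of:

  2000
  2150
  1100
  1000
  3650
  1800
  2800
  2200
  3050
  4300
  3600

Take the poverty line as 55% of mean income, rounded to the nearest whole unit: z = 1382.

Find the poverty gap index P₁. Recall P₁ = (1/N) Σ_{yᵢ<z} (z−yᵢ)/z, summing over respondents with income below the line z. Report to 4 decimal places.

0.0437

Incomes under z: 1000, 1100 (q = 2 of N = 11).
Relative gaps: (1382−1000)/1382 = 0.2764; (1382−1100)/1382 = 0.2041.
Sum of shortfalls = 0.480463; P₁ averages over all N: 0.480463 / 11 = 0.0437.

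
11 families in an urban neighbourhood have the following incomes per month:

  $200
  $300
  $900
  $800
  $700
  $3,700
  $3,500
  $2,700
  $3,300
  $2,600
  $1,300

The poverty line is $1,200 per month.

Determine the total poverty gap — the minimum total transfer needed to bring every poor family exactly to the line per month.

$3,100

Incomes under z: $200, $300, $700, $800, $900 (q = 5 of N = 11).
Individual gaps: 1200−200 = 1000; 1200−300 = 900; 1200−700 = 500; 1200−800 = 400; 1200−900 = 300.
Aggregate gap = $3,100.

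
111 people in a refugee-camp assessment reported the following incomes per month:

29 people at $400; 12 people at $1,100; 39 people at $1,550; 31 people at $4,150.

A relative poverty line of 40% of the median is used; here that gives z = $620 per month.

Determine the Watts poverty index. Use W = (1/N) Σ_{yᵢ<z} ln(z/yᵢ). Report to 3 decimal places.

0.114

Incomes under z: 29×$400 (q = 29 of N = 111).
Log shortfalls: ln(620/400) = 0.4383 (×29).
W = 12.709393 / 111 = 0.114.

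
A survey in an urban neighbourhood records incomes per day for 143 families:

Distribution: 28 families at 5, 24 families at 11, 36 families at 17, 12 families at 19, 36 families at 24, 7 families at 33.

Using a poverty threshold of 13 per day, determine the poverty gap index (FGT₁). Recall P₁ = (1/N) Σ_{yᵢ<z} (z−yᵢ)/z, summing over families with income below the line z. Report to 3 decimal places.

0.146

Incomes under z: 28×5, 24×11 (q = 52 of N = 143).
Normalized shortfalls: (13−5)/13 = 0.6154 (×28); (13−11)/13 = 0.1538 (×24).
Σ = 20.923077. Dividing by the full population N = 143 gives P₁ = 0.146.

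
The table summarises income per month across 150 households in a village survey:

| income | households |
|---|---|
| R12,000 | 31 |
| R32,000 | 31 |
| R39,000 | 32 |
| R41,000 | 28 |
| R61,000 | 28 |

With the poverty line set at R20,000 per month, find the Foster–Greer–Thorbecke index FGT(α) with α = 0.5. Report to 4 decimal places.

0.1307

Below the line: 31×R12,000 (q = 31 of N = 150).
Shortfall ratios: (20000−12000)/20000 = 0.4000 (×31).
Raised to α = 0.5: 0.63246 (×31).
Sum = 19.606121; FGT(0.5) = 19.606121 / 150 = 0.1307.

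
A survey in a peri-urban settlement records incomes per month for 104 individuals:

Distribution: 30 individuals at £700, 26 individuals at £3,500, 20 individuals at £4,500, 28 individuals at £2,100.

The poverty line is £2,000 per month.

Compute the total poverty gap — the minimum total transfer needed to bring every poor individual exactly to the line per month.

£39,000

Poor units: 30×£700 (q = 30 of N = 104).
Individual gaps: 30×(2000−700) = 39000.
Aggregate gap = £39,000.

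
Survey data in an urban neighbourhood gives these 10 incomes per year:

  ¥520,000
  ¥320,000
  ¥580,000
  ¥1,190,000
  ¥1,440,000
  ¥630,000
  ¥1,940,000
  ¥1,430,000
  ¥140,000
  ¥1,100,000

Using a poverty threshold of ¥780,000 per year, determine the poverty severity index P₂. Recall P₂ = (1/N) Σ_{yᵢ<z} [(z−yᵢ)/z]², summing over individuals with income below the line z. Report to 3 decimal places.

Incomes under z: ¥140,000, ¥320,000, ¥520,000, ¥580,000, ¥630,000 (q = 5 of N = 10).
Gap ratios (z−y)/z: (780000−140000)/780000 = 0.8205; (780000−320000)/780000 = 0.5897; (780000−520000)/780000 = 0.3333; (780000−580000)/780000 = 0.2564; (780000−630000)/780000 = 0.1923.
Squared: 0.6732; 0.3478; 0.1111; 0.0657; 0.0370.
Sum = 1.234878; P₂ = 1.234878 / 10 = 0.123.

0.123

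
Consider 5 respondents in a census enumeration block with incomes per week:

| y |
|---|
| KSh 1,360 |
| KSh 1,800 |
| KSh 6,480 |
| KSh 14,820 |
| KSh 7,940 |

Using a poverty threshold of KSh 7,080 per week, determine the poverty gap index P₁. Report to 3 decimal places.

Poor units: KSh 1,360, KSh 1,800, KSh 6,480 (q = 3 of N = 5).
Shortfall ratios: (7080−1360)/7080 = 0.8079; (7080−1800)/7080 = 0.7458; (7080−6480)/7080 = 0.0847.
Sum of shortfalls = 1.638418; P₁ averages over all N: 1.638418 / 5 = 0.328.

0.328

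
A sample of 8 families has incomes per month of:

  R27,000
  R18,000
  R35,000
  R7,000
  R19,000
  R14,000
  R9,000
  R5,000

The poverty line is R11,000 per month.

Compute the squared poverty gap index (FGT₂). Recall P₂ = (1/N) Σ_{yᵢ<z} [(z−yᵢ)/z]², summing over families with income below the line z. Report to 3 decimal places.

0.058

Poor units: R5,000, R7,000, R9,000 (q = 3 of N = 8).
Gap ratios (z−y)/z: (11000−5000)/11000 = 0.5455; (11000−7000)/11000 = 0.3636; (11000−9000)/11000 = 0.1818.
Squared: 0.2975; 0.1322; 0.0331.
Sum = 0.462810; P₂ = 0.462810 / 8 = 0.058.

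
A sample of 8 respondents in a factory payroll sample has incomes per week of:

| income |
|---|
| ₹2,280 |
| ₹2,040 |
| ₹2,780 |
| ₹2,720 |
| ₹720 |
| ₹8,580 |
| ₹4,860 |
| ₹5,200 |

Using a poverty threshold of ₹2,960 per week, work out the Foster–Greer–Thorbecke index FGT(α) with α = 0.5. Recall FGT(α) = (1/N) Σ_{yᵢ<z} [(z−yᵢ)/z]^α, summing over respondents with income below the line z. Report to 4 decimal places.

0.3048

Below z: ₹720, ₹2,040, ₹2,280, ₹2,720, ₹2,780 (q = 5 of N = 8).
Gap ratios (z−y)/z: (2960−720)/2960 = 0.7568; (2960−2040)/2960 = 0.3108; (2960−2280)/2960 = 0.2297; (2960−2720)/2960 = 0.0811; (2960−2780)/2960 = 0.0608.
Raised to α = 0.5: 0.86992; 0.55750; 0.47930; 0.28475; 0.24660.
Sum = 2.438069; FGT(0.5) = 2.438069 / 8 = 0.3048.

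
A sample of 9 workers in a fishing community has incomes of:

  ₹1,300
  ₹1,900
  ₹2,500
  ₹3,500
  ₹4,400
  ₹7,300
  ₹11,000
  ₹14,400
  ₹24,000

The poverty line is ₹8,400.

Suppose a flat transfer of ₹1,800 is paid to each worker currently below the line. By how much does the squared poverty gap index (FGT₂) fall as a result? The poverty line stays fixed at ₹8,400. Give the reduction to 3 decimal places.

Before: below the line — ₹1,300, ₹1,900, ₹2,500, ₹3,500, ₹4,400, ₹7,300; squared poverty gap index (FGT₂) = 0.26564.
After the ₹1,800 transfer: below the line — ₹3,100, ₹3,700, ₹4,300, ₹5,300, ₹6,200; squared poverty gap index (FGT₂) = 0.12824.
Reduction = 0.26564 − 0.12824 = 0.137.

0.137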